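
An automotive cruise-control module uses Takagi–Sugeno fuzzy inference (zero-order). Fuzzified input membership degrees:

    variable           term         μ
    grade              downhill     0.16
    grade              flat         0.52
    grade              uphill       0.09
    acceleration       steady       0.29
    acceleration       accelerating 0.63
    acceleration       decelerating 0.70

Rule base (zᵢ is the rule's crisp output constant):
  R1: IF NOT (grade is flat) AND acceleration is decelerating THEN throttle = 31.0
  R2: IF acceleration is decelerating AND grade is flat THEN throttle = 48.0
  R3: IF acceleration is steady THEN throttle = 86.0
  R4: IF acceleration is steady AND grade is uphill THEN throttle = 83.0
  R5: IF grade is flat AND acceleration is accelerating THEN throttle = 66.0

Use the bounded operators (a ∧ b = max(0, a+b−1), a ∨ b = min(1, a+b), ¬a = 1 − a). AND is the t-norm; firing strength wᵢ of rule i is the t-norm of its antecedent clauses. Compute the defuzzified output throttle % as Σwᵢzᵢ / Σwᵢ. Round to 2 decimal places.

60.69

R1 (z=31.0): ¬flat=1−0.52=0.48, decelerating=0.70; AND[max(0, a+b−1)] → w = 0.18
R2 (z=48.0): decelerating=0.70, flat=0.52; AND[max(0, a+b−1)] → w = 0.22
R3 (z=86.0): steady=0.29 → w = 0.29
R4 (z=83.0): steady=0.29, uphill=0.09; AND[max(0, a+b−1)] → w = 0.00
R5 (z=66.0): flat=0.52, accelerating=0.63; AND[max(0, a+b−1)] → w = 0.15
Weighted average = (0.18·31.0 + 0.22·48.0 + 0.29·86.0 + 0.00·83.0 + 0.15·66.0) / (0.18 + 0.22 + 0.29 + 0.00 + 0.15)
  = 50.9800 / 0.8400 = 60.69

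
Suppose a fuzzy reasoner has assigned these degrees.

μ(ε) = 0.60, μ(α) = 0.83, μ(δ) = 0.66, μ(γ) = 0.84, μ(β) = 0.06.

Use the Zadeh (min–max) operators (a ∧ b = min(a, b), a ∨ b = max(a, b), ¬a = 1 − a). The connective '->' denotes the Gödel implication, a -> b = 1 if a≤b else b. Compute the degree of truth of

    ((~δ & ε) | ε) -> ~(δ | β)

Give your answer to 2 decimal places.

~δ = 1 − 0.66 = 0.34
~δ & ε = min(a, b) on (0.34, 0.60) = 0.34
(~δ & ε) | ε = max(a, b) on (0.34, 0.60) = 0.60
δ | β = max(a, b) on (0.66, 0.06) = 0.66
~(δ | β) = 1 − 0.66 = 0.34
((~δ & ε) | ε) -> ~(δ | β)  [Gödel: 1 if a≤b else b] with a=0.60, b=0.34 → 0.34

0.34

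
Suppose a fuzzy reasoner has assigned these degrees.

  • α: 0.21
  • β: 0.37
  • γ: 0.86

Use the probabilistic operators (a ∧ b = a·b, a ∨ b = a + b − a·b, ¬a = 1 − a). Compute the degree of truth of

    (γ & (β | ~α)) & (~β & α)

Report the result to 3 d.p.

~α = 1 − 0.2100 = 0.7900
β | ~α = a + b − a·b on (0.3700, 0.7900) = 0.8677
γ & (β | ~α) = a·b on (0.8600, 0.8677) = 0.7462
~β = 1 − 0.3700 = 0.6300
~β & α = a·b on (0.6300, 0.2100) = 0.1323
(γ & (β | ~α)) & (~β & α) = a·b on (0.7462, 0.1323) = 0.0987

0.099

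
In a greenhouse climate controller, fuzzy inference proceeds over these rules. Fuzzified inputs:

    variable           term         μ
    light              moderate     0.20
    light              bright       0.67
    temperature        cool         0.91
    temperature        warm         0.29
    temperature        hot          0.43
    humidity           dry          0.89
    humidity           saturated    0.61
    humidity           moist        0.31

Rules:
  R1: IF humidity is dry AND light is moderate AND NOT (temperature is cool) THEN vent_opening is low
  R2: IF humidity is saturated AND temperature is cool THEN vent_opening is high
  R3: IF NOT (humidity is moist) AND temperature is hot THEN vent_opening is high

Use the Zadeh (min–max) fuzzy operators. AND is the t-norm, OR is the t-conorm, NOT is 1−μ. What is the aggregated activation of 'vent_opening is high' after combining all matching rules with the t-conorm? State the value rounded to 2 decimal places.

R1: dry=0.89, moderate=0.20, ¬cool=1−0.91=0.09; AND[min(a, b)] → w = 0.09
R2: saturated=0.61, cool=0.91; AND[min(a, b)] → w = 0.61
R3: ¬moist=1−0.31=0.69, hot=0.43; AND[min(a, b)] → w = 0.43
Rules with consequent 'high': {R2, R3} → strengths 0.61, 0.43
Aggregate via t-conorm [max(a, b)]: 0.61

0.61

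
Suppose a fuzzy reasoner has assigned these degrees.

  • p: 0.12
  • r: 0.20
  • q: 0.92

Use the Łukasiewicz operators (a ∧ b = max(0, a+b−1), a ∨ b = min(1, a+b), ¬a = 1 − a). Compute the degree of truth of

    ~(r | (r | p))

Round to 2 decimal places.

r | p = min(1, a+b) on (0.20, 0.12) = 0.32
r | (r | p) = min(1, a+b) on (0.20, 0.32) = 0.52
~(r | (r | p)) = 1 − 0.52 = 0.48

0.48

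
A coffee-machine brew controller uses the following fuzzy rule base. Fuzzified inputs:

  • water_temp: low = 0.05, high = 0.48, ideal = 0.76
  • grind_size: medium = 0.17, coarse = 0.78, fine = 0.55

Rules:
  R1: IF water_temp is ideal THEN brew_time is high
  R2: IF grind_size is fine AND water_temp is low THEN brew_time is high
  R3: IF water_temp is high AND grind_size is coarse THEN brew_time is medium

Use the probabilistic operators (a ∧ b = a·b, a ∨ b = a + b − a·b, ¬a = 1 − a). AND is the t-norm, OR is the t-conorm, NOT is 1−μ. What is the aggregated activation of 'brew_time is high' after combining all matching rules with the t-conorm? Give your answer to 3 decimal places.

0.767

R1: ideal=0.76 → w = 0.7600
R2: fine=0.55, low=0.05; AND[a·b] → w = 0.0275
R3: high=0.48, coarse=0.78; AND[a·b] → w = 0.3744
Rules with consequent 'high': {R1, R2} → strengths 0.7600, 0.0275
Aggregate via t-conorm [a + b − a·b]: 0.7666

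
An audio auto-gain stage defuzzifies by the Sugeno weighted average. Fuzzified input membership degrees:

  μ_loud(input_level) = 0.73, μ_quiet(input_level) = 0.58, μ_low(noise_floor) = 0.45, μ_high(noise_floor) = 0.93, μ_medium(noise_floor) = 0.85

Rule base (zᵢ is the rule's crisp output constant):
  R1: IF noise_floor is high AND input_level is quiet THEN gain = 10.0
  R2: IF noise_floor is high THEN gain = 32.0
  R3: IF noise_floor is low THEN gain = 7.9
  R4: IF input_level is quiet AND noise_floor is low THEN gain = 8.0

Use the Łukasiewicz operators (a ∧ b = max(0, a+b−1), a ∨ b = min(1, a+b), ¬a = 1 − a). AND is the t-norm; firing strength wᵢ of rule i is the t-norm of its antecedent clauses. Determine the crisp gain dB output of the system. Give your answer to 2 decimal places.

20.13

R1 (z=10.0): high=0.93, quiet=0.58; AND[max(0, a+b−1)] → w = 0.51
R2 (z=32.0): high=0.93 → w = 0.93
R3 (z=7.9): low=0.45 → w = 0.45
R4 (z=8.0): quiet=0.58, low=0.45; AND[max(0, a+b−1)] → w = 0.03
Weighted average = (0.51·10.0 + 0.93·32.0 + 0.45·7.9 + 0.03·8.0) / (0.51 + 0.93 + 0.45 + 0.03)
  = 38.6550 / 1.9200 = 20.13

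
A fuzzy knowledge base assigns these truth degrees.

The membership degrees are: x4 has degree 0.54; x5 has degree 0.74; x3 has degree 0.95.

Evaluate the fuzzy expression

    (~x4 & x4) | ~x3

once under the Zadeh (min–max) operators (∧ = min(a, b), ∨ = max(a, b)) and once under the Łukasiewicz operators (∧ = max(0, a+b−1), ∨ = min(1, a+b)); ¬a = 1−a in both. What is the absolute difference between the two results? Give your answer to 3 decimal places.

Under Zadeh (min–max):
  ~x4 = 1 − 0.54 = 0.46
  ~x4 & x4 = min(a, b) on (0.46, 0.54) = 0.46
  ~x3 = 1 − 0.95 = 0.05
  (~x4 & x4) | ~x3 = max(a, b) on (0.46, 0.05) = 0.46
  → value = 0.4600
Under Łukasiewicz:
  ~x4 = 1 − 0.54 = 0.46
  ~x4 & x4 = max(0, a+b−1) on (0.46, 0.54) = 0.00
  ~x3 = 1 − 0.95 = 0.05
  (~x4 & x4) | ~x3 = min(1, a+b) on (0.00, 0.05) = 0.05
  → value = 0.0500
|0.4600 − 0.0500| = 0.410

0.410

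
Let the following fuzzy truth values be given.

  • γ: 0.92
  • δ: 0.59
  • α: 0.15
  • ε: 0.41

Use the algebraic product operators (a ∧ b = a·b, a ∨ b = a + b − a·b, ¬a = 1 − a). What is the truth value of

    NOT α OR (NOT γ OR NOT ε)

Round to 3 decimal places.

NOT α = 1 − 0.1500 = 0.8500
NOT γ = 1 − 0.9200 = 0.0800
NOT ε = 1 − 0.4100 = 0.5900
NOT γ OR NOT ε = a + b − a·b on (0.0800, 0.5900) = 0.6228
NOT α OR (NOT γ OR NOT ε) = a + b − a·b on (0.8500, 0.6228) = 0.9434

0.943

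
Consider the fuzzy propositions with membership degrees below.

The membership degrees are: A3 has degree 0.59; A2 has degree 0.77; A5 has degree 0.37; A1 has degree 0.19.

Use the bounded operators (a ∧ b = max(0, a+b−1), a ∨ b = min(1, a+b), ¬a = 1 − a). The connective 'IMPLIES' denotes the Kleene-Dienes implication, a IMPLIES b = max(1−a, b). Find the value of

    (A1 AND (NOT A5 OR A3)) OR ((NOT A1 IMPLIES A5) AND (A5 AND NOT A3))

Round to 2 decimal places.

NOT A5 = 1 − 0.37 = 0.63
NOT A5 OR A3 = min(1, a+b) on (0.63, 0.59) = 1.00
A1 AND (NOT A5 OR A3) = max(0, a+b−1) on (0.19, 1.00) = 0.19
NOT A1 = 1 − 0.19 = 0.81
NOT A1 IMPLIES A5  [Kleene-Dienes: max(1−a, b)] with a=0.81, b=0.37 → 0.37
NOT A3 = 1 − 0.59 = 0.41
A5 AND NOT A3 = max(0, a+b−1) on (0.37, 0.41) = 0.00
(NOT A1 IMPLIES A5) AND (A5 AND NOT A3) = max(0, a+b−1) on (0.37, 0.00) = 0.00
(A1 AND (NOT A5 OR A3)) OR ((NOT A1 IMPLIES A5) AND (A5 AND NOT A3)) = min(1, a+b) on (0.19, 0.00) = 0.19

0.19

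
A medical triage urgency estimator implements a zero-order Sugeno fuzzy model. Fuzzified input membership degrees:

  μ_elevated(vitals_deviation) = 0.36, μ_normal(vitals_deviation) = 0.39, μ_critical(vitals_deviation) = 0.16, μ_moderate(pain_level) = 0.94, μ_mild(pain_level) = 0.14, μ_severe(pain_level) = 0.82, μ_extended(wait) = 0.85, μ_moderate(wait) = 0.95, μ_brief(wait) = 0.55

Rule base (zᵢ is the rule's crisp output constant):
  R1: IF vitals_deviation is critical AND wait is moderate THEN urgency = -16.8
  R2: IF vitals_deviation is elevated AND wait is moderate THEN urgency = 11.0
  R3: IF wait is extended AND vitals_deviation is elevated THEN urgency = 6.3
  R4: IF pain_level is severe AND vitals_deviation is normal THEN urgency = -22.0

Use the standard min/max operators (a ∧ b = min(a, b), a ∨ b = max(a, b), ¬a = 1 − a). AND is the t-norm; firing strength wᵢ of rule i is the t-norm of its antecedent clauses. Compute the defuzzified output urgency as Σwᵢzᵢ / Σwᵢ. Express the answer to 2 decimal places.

R1 (z=-16.8): critical=0.16, moderate=0.95; AND[min(a, b)] → w = 0.16
R2 (z=11.0): elevated=0.36, moderate=0.95; AND[min(a, b)] → w = 0.36
R3 (z=6.3): extended=0.85, elevated=0.36; AND[min(a, b)] → w = 0.36
R4 (z=-22.0): severe=0.82, normal=0.39; AND[min(a, b)] → w = 0.39
Weighted average = (0.16·-16.8 + 0.36·11.0 + 0.36·6.3 + 0.39·-22.0) / (0.16 + 0.36 + 0.36 + 0.39)
  = -5.0400 / 1.2700 = -3.97

-3.97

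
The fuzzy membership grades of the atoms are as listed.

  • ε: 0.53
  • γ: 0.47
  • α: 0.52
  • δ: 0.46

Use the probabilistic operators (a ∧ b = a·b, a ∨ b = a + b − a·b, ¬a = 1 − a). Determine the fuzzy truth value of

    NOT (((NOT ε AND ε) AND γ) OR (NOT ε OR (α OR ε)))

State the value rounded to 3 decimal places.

0.106

NOT ε = 1 − 0.5300 = 0.4700
NOT ε AND ε = a·b on (0.4700, 0.5300) = 0.2491
(NOT ε AND ε) AND γ = a·b on (0.2491, 0.4700) = 0.1171
NOT ε = 1 − 0.5300 = 0.4700
α OR ε = a + b − a·b on (0.5200, 0.5300) = 0.7744
NOT ε OR (α OR ε) = a + b − a·b on (0.4700, 0.7744) = 0.8804
((NOT ε AND ε) AND γ) OR (NOT ε OR (α OR ε)) = a + b − a·b on (0.1171, 0.8804) = 0.8944
NOT (((NOT ε AND ε) AND γ) OR (NOT ε OR (α OR ε))) = 1 − 0.8944 = 0.1056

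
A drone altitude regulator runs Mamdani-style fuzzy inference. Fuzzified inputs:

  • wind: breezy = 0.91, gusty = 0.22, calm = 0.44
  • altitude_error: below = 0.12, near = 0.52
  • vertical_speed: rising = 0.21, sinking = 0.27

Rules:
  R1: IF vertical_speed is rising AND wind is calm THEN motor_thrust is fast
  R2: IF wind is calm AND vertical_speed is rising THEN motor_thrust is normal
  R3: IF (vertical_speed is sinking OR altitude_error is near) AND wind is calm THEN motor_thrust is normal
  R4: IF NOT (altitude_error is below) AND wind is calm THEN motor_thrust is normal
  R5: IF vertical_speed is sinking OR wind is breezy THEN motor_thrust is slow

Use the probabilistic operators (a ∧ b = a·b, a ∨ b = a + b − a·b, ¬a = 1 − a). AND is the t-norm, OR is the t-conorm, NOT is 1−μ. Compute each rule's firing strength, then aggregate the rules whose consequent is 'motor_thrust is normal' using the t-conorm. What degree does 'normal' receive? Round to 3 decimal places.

R1: rising=0.21, calm=0.44; AND[a·b] → w = 0.0924
R2: calm=0.44, rising=0.21; AND[a·b] → w = 0.0924
R3: (sinking=0.27 OR near=0.52) = 0.6496; AND[a·b] with calm=0.44 → w = 0.2858
R4: ¬below=1−0.12=0.88, calm=0.44; AND[a·b] → w = 0.3872
R5: sinking=0.27, breezy=0.91; OR[a + b − a·b] → w = 0.9343
Rules with consequent 'normal': {R2, R3, R4} → strengths 0.0924, 0.2858, 0.3872
Aggregate via t-conorm [a + b − a·b]: 0.6028

0.603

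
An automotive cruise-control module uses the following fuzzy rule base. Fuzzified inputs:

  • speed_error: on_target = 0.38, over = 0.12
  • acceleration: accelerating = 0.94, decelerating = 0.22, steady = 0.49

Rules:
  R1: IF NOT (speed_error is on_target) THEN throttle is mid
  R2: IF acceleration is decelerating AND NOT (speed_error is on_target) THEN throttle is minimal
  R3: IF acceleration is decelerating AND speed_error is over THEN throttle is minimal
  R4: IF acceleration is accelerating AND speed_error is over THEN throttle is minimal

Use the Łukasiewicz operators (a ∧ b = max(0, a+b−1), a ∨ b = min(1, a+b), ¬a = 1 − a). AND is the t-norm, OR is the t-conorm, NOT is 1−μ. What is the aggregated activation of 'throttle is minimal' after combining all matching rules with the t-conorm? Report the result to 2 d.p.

R1: ¬on_target=1−0.38=0.62 → w = 0.62
R2: decelerating=0.22, ¬on_target=1−0.38=0.62; AND[max(0, a+b−1)] → w = 0.00
R3: decelerating=0.22, over=0.12; AND[max(0, a+b−1)] → w = 0.00
R4: accelerating=0.94, over=0.12; AND[max(0, a+b−1)] → w = 0.06
Rules with consequent 'minimal': {R2, R3, R4} → strengths 0.00, 0.00, 0.06
Aggregate via t-conorm [min(1, a+b)]: 0.06

0.06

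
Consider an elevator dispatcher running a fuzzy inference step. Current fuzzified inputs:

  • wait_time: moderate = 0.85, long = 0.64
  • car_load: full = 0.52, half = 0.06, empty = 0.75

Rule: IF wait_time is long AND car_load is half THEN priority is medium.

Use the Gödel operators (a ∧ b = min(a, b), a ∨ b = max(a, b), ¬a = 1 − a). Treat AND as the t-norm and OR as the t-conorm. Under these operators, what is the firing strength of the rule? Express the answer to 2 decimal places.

firing strength: long=0.64, half=0.06; AND[min(a, b)] → w = 0.06

0.06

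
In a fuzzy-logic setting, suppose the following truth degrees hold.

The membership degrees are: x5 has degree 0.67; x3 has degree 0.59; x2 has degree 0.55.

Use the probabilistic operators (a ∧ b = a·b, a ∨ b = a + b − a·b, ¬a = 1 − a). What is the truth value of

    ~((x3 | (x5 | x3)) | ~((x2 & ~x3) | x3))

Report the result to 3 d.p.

x5 | x3 = a + b − a·b on (0.6700, 0.5900) = 0.8647
x3 | (x5 | x3) = a + b − a·b on (0.5900, 0.8647) = 0.9445
~x3 = 1 − 0.5900 = 0.4100
x2 & ~x3 = a·b on (0.5500, 0.4100) = 0.2255
(x2 & ~x3) | x3 = a + b − a·b on (0.2255, 0.5900) = 0.6825
~((x2 & ~x3) | x3) = 1 − 0.6825 = 0.3175
(x3 | (x5 | x3)) | ~((x2 & ~x3) | x3) = a + b − a·b on (0.9445, 0.3175) = 0.9621
~((x3 | (x5 | x3)) | ~((x2 & ~x3) | x3)) = 1 − 0.9621 = 0.0379

0.038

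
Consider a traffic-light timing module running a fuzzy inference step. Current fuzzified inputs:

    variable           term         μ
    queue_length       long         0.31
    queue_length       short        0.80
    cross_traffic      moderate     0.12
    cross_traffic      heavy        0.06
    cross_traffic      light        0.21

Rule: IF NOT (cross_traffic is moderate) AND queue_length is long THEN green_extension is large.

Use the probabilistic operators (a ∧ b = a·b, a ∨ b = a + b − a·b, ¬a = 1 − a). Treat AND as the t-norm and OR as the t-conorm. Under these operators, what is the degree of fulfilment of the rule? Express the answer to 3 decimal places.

0.273

firing strength: ¬moderate=1−0.12=0.88, long=0.31; AND[a·b] → w = 0.2728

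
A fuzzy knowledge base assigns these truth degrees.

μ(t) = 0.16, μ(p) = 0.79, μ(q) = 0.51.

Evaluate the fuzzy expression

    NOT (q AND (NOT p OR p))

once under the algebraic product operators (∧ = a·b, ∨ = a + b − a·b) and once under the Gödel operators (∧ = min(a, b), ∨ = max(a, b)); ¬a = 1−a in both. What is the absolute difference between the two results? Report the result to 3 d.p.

0.085

Under algebraic product:
  NOT p = 1 − 0.7900 = 0.2100
  NOT p OR p = a + b − a·b on (0.2100, 0.7900) = 0.8341
  q AND (NOT p OR p) = a·b on (0.5100, 0.8341) = 0.4254
  NOT (q AND (NOT p OR p)) = 1 − 0.4254 = 0.5746
  → value = 0.5746
Under Gödel:
  NOT p = 1 − 0.79 = 0.21
  NOT p OR p = max(a, b) on (0.21, 0.79) = 0.79
  q AND (NOT p OR p) = min(a, b) on (0.51, 0.79) = 0.51
  NOT (q AND (NOT p OR p)) = 1 − 0.51 = 0.49
  → value = 0.4900
|0.5746 − 0.4900| = 0.085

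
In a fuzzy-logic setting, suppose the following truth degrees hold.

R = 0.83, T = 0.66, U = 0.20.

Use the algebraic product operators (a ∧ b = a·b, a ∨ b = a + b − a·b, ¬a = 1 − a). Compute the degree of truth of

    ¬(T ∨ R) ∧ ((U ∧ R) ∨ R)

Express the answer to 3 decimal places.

T ∨ R = a + b − a·b on (0.6600, 0.8300) = 0.9422
¬(T ∨ R) = 1 − 0.9422 = 0.0578
U ∧ R = a·b on (0.2000, 0.8300) = 0.1660
(U ∧ R) ∨ R = a + b − a·b on (0.1660, 0.8300) = 0.8582
¬(T ∨ R) ∧ ((U ∧ R) ∨ R) = a·b on (0.0578, 0.8582) = 0.0496

0.050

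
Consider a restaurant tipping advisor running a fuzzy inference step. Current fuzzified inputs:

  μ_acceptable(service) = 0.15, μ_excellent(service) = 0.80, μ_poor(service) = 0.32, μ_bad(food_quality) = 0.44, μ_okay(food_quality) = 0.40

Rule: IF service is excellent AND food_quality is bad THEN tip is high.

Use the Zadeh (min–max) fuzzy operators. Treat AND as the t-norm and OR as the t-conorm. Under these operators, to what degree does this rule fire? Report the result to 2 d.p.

firing strength: excellent=0.80, bad=0.44; AND[min(a, b)] → w = 0.44

0.44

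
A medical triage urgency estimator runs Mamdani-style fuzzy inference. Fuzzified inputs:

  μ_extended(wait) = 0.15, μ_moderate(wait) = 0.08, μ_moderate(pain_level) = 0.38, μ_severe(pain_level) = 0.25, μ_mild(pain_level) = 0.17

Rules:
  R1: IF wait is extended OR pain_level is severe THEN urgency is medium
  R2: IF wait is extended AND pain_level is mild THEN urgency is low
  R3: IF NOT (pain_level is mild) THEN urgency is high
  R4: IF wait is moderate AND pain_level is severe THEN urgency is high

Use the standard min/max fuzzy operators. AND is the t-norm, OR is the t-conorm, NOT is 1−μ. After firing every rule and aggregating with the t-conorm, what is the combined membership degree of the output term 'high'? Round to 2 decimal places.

R1: extended=0.15, severe=0.25; OR[max(a, b)] → w = 0.25
R2: extended=0.15, mild=0.17; AND[min(a, b)] → w = 0.15
R3: ¬mild=1−0.17=0.83 → w = 0.83
R4: moderate=0.08, severe=0.25; AND[min(a, b)] → w = 0.08
Rules with consequent 'high': {R3, R4} → strengths 0.83, 0.08
Aggregate via t-conorm [max(a, b)]: 0.83

0.83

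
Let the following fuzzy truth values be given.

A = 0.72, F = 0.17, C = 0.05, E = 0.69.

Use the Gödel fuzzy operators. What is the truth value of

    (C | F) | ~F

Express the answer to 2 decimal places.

0.83

C | F = max(a, b) on (0.05, 0.17) = 0.17
~F = 1 − 0.17 = 0.83
(C | F) | ~F = max(a, b) on (0.17, 0.83) = 0.83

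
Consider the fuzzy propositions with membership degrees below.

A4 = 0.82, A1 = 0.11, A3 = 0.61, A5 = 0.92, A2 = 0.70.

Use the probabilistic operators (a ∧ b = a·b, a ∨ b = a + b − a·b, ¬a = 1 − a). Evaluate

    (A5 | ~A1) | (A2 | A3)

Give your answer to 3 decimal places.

0.999

~A1 = 1 − 0.1100 = 0.8900
A5 | ~A1 = a + b − a·b on (0.9200, 0.8900) = 0.9912
A2 | A3 = a + b − a·b on (0.7000, 0.6100) = 0.8830
(A5 | ~A1) | (A2 | A3) = a + b − a·b on (0.9912, 0.8830) = 0.9990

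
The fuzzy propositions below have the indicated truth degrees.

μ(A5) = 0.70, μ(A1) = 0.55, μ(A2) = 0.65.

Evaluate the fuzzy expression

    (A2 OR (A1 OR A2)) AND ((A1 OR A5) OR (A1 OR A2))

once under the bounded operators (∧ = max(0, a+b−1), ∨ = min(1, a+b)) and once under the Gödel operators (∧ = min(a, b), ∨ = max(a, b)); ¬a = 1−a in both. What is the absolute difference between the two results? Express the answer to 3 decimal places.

0.350

Under bounded:
  A1 OR A2 = min(1, a+b) on (0.55, 0.65) = 1.00
  A2 OR (A1 OR A2) = min(1, a+b) on (0.65, 1.00) = 1.00
  A1 OR A5 = min(1, a+b) on (0.55, 0.70) = 1.00
  A1 OR A2 = min(1, a+b) on (0.55, 0.65) = 1.00
  (A1 OR A5) OR (A1 OR A2) = min(1, a+b) on (1.00, 1.00) = 1.00
  (A2 OR (A1 OR A2)) AND ((A1 OR A5) OR (A1 OR A2)) = max(0, a+b−1) on (1.00, 1.00) = 1.00
  → value = 1.0000
Under Gödel:
  A1 OR A2 = max(a, b) on (0.55, 0.65) = 0.65
  A2 OR (A1 OR A2) = max(a, b) on (0.65, 0.65) = 0.65
  A1 OR A5 = max(a, b) on (0.55, 0.70) = 0.70
  A1 OR A2 = max(a, b) on (0.55, 0.65) = 0.65
  (A1 OR A5) OR (A1 OR A2) = max(a, b) on (0.70, 0.65) = 0.70
  (A2 OR (A1 OR A2)) AND ((A1 OR A5) OR (A1 OR A2)) = min(a, b) on (0.65, 0.70) = 0.65
  → value = 0.6500
|1.0000 − 0.6500| = 0.350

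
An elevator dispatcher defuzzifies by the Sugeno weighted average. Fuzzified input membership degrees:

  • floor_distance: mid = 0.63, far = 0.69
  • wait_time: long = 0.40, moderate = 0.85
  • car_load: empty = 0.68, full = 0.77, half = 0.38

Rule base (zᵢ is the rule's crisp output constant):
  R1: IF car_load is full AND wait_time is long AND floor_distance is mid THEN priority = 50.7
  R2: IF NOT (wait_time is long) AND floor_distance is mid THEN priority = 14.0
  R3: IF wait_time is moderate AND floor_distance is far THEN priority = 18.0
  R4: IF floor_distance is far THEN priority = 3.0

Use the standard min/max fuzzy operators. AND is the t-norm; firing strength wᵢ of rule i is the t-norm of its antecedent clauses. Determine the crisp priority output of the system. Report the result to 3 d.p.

18.139

R1 (z=50.7): full=0.77, long=0.40, mid=0.63; AND[min(a, b)] → w = 0.40
R2 (z=14.0): ¬long=1−0.40=0.60, mid=0.63; AND[min(a, b)] → w = 0.60
R3 (z=18.0): moderate=0.85, far=0.69; AND[min(a, b)] → w = 0.69
R4 (z=3.0): far=0.69 → w = 0.69
Weighted average = (0.40·50.7 + 0.60·14.0 + 0.69·18.0 + 0.69·3.0) / (0.40 + 0.60 + 0.69 + 0.69)
  = 43.1700 / 2.3800 = 18.139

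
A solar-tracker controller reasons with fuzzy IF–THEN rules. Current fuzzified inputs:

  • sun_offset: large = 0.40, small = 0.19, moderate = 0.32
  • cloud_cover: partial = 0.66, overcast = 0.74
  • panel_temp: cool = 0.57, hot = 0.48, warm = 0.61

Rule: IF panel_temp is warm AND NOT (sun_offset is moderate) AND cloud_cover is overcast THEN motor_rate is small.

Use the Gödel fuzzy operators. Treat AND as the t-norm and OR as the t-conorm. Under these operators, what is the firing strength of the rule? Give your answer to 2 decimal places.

0.61

firing strength: warm=0.61, ¬moderate=1−0.32=0.68, overcast=0.74; AND[min(a, b)] → w = 0.61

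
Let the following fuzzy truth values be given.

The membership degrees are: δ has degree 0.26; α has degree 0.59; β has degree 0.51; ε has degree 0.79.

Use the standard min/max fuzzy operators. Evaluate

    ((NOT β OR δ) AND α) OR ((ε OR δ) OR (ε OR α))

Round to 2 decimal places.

NOT β = 1 − 0.51 = 0.49
NOT β OR δ = max(a, b) on (0.49, 0.26) = 0.49
(NOT β OR δ) AND α = min(a, b) on (0.49, 0.59) = 0.49
ε OR δ = max(a, b) on (0.79, 0.26) = 0.79
ε OR α = max(a, b) on (0.79, 0.59) = 0.79
(ε OR δ) OR (ε OR α) = max(a, b) on (0.79, 0.79) = 0.79
((NOT β OR δ) AND α) OR ((ε OR δ) OR (ε OR α)) = max(a, b) on (0.49, 0.79) = 0.79

0.79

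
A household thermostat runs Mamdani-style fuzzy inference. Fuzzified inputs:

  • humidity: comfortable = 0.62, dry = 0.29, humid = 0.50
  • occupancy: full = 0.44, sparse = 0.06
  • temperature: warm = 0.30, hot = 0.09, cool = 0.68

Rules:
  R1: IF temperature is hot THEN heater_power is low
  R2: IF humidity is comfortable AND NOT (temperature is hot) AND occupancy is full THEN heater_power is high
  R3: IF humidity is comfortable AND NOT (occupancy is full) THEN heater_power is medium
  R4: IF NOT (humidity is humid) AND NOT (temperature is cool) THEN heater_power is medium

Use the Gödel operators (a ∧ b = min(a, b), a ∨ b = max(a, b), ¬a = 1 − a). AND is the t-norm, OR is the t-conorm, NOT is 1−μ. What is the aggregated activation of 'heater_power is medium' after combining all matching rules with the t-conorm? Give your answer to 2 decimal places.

0.56

R1: hot=0.09 → w = 0.09
R2: comfortable=0.62, ¬hot=1−0.09=0.91, full=0.44; AND[min(a, b)] → w = 0.44
R3: comfortable=0.62, ¬full=1−0.44=0.56; AND[min(a, b)] → w = 0.56
R4: ¬humid=1−0.50=0.50, ¬cool=1−0.68=0.32; AND[min(a, b)] → w = 0.32
Rules with consequent 'medium': {R3, R4} → strengths 0.56, 0.32
Aggregate via t-conorm [max(a, b)]: 0.56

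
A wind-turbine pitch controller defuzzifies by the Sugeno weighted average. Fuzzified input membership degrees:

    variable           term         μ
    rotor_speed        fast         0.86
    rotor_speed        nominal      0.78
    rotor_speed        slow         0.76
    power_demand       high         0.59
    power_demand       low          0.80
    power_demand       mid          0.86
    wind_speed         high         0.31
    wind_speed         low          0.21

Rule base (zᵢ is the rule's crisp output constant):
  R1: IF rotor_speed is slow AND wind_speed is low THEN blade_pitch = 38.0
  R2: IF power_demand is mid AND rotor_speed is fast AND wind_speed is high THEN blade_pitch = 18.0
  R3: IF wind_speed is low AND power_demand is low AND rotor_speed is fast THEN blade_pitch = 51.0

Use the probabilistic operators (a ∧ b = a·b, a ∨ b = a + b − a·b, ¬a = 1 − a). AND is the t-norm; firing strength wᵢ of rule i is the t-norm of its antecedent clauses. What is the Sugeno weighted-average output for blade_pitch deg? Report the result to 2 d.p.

32.92

R1 (z=38.0): slow=0.76, low=0.21; AND[a·b] → w = 0.1596
R2 (z=18.0): mid=0.86, fast=0.86, high=0.31; AND[a·b] → w = 0.2293
R3 (z=51.0): low=0.21, low=0.80, fast=0.86; AND[a·b] → w = 0.1445
Weighted average = (0.1596·38.0 + 0.2293·18.0 + 0.1445·51.0) / (0.1596 + 0.2293 + 0.1445)
  = 17.5602 / 0.5334 = 32.92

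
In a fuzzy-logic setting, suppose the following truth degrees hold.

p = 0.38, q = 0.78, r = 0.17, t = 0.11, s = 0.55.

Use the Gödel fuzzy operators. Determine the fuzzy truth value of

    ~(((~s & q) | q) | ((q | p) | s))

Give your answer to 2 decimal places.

~s = 1 − 0.55 = 0.45
~s & q = min(a, b) on (0.45, 0.78) = 0.45
(~s & q) | q = max(a, b) on (0.45, 0.78) = 0.78
q | p = max(a, b) on (0.78, 0.38) = 0.78
(q | p) | s = max(a, b) on (0.78, 0.55) = 0.78
((~s & q) | q) | ((q | p) | s) = max(a, b) on (0.78, 0.78) = 0.78
~(((~s & q) | q) | ((q | p) | s)) = 1 − 0.78 = 0.22

0.22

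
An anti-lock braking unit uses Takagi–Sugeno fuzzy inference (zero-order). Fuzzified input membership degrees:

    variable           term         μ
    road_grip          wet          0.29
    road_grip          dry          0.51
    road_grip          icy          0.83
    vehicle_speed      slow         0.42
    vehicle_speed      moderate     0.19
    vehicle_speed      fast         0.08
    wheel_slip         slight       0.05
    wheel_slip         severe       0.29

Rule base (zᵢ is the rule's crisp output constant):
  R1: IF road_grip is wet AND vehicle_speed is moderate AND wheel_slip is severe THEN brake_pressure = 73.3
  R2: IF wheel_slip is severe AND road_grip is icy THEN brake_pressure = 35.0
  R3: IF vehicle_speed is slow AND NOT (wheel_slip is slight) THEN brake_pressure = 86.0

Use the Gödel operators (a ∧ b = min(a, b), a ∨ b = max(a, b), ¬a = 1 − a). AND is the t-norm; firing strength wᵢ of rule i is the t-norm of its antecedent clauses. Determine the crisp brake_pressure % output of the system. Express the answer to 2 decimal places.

66.89

R1 (z=73.3): wet=0.29, moderate=0.19, severe=0.29; AND[min(a, b)] → w = 0.19
R2 (z=35.0): severe=0.29, icy=0.83; AND[min(a, b)] → w = 0.29
R3 (z=86.0): slow=0.42, ¬slight=1−0.05=0.95; AND[min(a, b)] → w = 0.42
Weighted average = (0.19·73.3 + 0.29·35.0 + 0.42·86.0) / (0.19 + 0.29 + 0.42)
  = 60.1970 / 0.9000 = 66.89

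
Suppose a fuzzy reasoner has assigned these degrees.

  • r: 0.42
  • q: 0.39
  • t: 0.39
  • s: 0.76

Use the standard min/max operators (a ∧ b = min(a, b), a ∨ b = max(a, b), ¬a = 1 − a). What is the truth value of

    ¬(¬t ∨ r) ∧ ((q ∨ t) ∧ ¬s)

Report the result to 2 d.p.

¬t = 1 − 0.39 = 0.61
¬t ∨ r = max(a, b) on (0.61, 0.42) = 0.61
¬(¬t ∨ r) = 1 − 0.61 = 0.39
q ∨ t = max(a, b) on (0.39, 0.39) = 0.39
¬s = 1 − 0.76 = 0.24
(q ∨ t) ∧ ¬s = min(a, b) on (0.39, 0.24) = 0.24
¬(¬t ∨ r) ∧ ((q ∨ t) ∧ ¬s) = min(a, b) on (0.39, 0.24) = 0.24

0.24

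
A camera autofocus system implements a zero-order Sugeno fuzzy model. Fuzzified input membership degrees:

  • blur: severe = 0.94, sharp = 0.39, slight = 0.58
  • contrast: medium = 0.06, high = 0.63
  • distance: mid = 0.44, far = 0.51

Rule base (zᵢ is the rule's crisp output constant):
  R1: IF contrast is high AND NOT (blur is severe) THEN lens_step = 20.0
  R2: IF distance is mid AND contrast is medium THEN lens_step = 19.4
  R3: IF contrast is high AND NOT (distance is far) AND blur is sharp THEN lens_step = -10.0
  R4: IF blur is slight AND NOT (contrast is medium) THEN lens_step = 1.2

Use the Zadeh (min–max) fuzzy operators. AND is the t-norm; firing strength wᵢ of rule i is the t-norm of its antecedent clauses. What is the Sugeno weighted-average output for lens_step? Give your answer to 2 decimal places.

R1 (z=20.0): high=0.63, ¬severe=1−0.94=0.06; AND[min(a, b)] → w = 0.06
R2 (z=19.4): mid=0.44, medium=0.06; AND[min(a, b)] → w = 0.06
R3 (z=-10.0): high=0.63, ¬far=1−0.51=0.49, sharp=0.39; AND[min(a, b)] → w = 0.39
R4 (z=1.2): slight=0.58, ¬medium=1−0.06=0.94; AND[min(a, b)] → w = 0.58
Weighted average = (0.06·20.0 + 0.06·19.4 + 0.39·-10.0 + 0.58·1.2) / (0.06 + 0.06 + 0.39 + 0.58)
  = -0.8400 / 1.0900 = -0.77

-0.77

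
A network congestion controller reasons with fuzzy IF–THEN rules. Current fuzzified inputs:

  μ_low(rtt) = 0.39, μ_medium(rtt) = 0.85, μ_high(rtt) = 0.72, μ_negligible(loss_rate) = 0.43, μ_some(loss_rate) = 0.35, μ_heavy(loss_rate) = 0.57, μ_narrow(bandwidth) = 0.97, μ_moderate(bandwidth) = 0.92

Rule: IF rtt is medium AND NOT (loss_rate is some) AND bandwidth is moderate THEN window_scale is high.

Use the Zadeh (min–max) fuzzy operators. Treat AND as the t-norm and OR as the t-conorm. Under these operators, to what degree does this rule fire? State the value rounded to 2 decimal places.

firing strength: medium=0.85, ¬some=1−0.35=0.65, moderate=0.92; AND[min(a, b)] → w = 0.65

0.65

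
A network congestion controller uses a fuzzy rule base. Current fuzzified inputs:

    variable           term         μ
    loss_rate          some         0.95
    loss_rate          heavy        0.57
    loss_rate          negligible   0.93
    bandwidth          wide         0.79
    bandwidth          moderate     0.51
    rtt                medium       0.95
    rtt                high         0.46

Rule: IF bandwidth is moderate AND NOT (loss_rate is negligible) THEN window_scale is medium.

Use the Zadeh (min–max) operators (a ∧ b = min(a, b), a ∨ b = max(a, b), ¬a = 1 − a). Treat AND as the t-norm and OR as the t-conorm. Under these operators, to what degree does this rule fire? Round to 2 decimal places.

0.07

firing strength: moderate=0.51, ¬negligible=1−0.93=0.07; AND[min(a, b)] → w = 0.07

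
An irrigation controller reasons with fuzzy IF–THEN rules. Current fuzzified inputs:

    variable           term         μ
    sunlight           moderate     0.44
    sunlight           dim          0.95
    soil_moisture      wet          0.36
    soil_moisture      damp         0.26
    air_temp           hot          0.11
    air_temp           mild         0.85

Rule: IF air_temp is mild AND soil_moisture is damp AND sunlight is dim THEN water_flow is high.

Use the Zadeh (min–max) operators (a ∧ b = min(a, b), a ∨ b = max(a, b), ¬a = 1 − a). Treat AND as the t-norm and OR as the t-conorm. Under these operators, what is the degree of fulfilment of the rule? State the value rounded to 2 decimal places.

0.26

firing strength: mild=0.85, damp=0.26, dim=0.95; AND[min(a, b)] → w = 0.26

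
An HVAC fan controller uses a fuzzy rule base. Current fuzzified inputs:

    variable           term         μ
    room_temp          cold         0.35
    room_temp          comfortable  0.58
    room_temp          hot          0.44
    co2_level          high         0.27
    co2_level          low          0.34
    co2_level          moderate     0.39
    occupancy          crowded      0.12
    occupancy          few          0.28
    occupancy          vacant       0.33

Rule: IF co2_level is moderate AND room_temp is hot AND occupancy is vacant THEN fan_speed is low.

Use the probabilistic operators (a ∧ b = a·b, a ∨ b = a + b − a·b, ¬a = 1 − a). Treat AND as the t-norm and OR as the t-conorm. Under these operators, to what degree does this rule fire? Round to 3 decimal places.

0.057

firing strength: moderate=0.39, hot=0.44, vacant=0.33; AND[a·b] → w = 0.0566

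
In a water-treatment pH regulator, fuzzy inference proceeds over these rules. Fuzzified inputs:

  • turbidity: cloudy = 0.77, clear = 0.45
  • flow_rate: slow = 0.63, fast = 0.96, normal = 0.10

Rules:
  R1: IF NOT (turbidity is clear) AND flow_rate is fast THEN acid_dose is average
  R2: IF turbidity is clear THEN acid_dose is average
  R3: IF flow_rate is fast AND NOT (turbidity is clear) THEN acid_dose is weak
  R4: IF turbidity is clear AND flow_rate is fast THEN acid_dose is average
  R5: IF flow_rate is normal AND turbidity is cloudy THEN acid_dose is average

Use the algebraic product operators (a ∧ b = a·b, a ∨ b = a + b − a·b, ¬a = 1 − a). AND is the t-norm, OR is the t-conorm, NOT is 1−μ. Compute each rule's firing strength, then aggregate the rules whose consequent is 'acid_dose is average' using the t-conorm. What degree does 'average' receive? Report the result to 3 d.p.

R1: ¬clear=1−0.45=0.55, fast=0.96; AND[a·b] → w = 0.5280
R2: clear=0.45 → w = 0.4500
R3: fast=0.96, ¬clear=1−0.45=0.55; AND[a·b] → w = 0.5280
R4: clear=0.45, fast=0.96; AND[a·b] → w = 0.4320
R5: normal=0.10, cloudy=0.77; AND[a·b] → w = 0.0770
Rules with consequent 'average': {R1, R2, R4, R5} → strengths 0.5280, 0.4500, 0.4320, 0.0770
Aggregate via t-conorm [a + b − a·b]: 0.8639

0.864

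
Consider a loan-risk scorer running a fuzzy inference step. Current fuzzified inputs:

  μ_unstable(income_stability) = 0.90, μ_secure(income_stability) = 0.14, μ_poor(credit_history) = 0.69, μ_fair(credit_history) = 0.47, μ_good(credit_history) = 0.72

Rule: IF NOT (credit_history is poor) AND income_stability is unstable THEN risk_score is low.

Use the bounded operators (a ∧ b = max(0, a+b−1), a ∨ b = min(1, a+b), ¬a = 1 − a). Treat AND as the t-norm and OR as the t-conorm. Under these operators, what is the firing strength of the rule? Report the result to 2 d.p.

0.21

firing strength: ¬poor=1−0.69=0.31, unstable=0.90; AND[max(0, a+b−1)] → w = 0.21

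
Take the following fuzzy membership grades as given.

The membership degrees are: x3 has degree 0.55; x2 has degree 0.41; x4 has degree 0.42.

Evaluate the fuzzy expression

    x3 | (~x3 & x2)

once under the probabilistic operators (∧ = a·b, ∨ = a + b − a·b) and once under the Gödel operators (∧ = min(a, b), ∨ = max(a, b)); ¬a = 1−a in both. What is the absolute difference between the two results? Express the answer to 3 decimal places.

Under probabilistic:
  ~x3 = 1 − 0.5500 = 0.4500
  ~x3 & x2 = a·b on (0.4500, 0.4100) = 0.1845
  x3 | (~x3 & x2) = a + b − a·b on (0.5500, 0.1845) = 0.6330
  → value = 0.6330
Under Gödel:
  ~x3 = 1 − 0.55 = 0.45
  ~x3 & x2 = min(a, b) on (0.45, 0.41) = 0.41
  x3 | (~x3 & x2) = max(a, b) on (0.55, 0.41) = 0.55
  → value = 0.5500
|0.6330 − 0.5500| = 0.083

0.083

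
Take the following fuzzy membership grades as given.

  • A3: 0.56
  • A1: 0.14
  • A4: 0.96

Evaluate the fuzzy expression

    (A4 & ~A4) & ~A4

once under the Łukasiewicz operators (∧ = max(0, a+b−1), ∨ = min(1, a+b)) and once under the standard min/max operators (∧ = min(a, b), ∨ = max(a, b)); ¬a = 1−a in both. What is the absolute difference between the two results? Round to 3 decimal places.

Under Łukasiewicz:
  ~A4 = 1 − 0.96 = 0.04
  A4 & ~A4 = max(0, a+b−1) on (0.96, 0.04) = 0.00
  ~A4 = 1 − 0.96 = 0.04
  (A4 & ~A4) & ~A4 = max(0, a+b−1) on (0.00, 0.04) = 0.00
  → value = 0.0000
Under standard min/max:
  ~A4 = 1 − 0.96 = 0.04
  A4 & ~A4 = min(a, b) on (0.96, 0.04) = 0.04
  ~A4 = 1 − 0.96 = 0.04
  (A4 & ~A4) & ~A4 = min(a, b) on (0.04, 0.04) = 0.04
  → value = 0.0400
|0.0000 − 0.0400| = 0.040

0.040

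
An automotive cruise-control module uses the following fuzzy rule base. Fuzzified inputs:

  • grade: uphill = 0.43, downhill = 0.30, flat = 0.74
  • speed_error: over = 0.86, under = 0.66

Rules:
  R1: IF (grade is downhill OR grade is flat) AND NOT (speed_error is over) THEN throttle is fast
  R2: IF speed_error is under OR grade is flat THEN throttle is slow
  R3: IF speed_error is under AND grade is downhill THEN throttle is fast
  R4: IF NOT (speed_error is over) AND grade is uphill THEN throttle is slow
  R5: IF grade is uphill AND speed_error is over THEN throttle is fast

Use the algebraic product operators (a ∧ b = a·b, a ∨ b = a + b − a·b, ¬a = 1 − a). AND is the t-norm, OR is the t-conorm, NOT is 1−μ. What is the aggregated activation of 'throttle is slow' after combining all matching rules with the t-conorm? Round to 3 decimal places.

0.917

R1: (downhill=0.30 OR flat=0.74) = 0.8180; AND[a·b] with ¬over=1−0.86=0.14 → w = 0.1145
R2: under=0.66, flat=0.74; OR[a + b − a·b] → w = 0.9116
R3: under=0.66, downhill=0.30; AND[a·b] → w = 0.1980
R4: ¬over=1−0.86=0.14, uphill=0.43; AND[a·b] → w = 0.0602
R5: uphill=0.43, over=0.86; AND[a·b] → w = 0.3698
Rules with consequent 'slow': {R2, R4} → strengths 0.9116, 0.0602
Aggregate via t-conorm [a + b − a·b]: 0.9169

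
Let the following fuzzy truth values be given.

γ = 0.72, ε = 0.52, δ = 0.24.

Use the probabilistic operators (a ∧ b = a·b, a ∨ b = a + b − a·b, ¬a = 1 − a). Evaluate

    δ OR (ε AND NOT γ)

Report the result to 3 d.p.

0.351

NOT γ = 1 − 0.7200 = 0.2800
ε AND NOT γ = a·b on (0.5200, 0.2800) = 0.1456
δ OR (ε AND NOT γ) = a + b − a·b on (0.2400, 0.1456) = 0.3507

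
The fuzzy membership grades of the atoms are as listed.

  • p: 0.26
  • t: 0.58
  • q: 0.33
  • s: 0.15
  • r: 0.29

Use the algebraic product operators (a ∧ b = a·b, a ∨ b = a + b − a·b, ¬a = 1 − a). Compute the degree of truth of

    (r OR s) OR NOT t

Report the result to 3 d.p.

0.650

r OR s = a + b − a·b on (0.2900, 0.1500) = 0.3965
NOT t = 1 − 0.5800 = 0.4200
(r OR s) OR NOT t = a + b − a·b on (0.3965, 0.4200) = 0.6500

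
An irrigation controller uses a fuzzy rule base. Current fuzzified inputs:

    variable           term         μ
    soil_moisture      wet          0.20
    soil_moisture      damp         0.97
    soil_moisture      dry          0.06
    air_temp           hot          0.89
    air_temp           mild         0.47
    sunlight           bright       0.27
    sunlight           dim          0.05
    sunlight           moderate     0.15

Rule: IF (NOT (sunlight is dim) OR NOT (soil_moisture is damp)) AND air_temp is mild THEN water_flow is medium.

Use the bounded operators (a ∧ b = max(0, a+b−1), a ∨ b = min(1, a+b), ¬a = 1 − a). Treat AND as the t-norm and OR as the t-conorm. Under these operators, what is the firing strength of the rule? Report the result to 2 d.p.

0.45

firing strength: (¬dim=1−0.05=0.95 OR ¬damp=1−0.97=0.03) = 0.98; AND[max(0, a+b−1)] with mild=0.47 → w = 0.45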